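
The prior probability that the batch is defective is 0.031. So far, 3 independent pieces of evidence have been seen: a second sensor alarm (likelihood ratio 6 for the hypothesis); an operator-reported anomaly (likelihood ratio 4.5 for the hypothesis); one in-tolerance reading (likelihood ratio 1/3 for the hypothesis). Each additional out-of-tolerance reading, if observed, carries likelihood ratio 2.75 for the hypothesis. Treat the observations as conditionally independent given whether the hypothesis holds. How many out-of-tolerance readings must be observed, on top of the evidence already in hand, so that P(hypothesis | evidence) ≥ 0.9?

Prior odds = 0.031/0.969 = 31/969.
Combined Bayes factor of the evidence already in hand = 6 × 4.5 × (1/3) = 9.
Odds after that evidence = (31/969) × 9 = 93/323.
Target odds = 0.9/0.1 = 9.
Need 2.75ⁿ ≥ 9 ÷ (93/323) = 969/31.
2.75³ = 20.796875 falls short of 969/31 but 2.75⁴ = 57.19140625 reaches it, so n = 4.

4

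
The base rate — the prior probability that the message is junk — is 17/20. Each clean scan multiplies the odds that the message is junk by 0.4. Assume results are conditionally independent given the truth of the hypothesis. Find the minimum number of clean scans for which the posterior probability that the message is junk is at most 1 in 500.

Prior odds = 0.85/0.15 = 17/3.
Likelihood ratio per clean scan = 0.4.
Target odds: 0.002 ÷ 0.998 = 1/499.
Need (17/3) × 0.4ⁿ ≤ 1/499, i.e. 0.4ⁿ ≤ 3/8483.
0.4⁸ = 256/390625 is still above 3/8483 but 0.4⁹ = 512/1953125 is at or below it, so n = 9.

9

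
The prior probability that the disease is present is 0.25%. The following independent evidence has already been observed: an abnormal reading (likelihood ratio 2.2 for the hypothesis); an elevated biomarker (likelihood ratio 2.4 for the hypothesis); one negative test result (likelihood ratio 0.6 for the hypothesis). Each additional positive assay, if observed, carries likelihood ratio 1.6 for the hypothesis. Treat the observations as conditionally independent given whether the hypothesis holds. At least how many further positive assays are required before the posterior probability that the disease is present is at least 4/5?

Prior odds = 0.0025/0.9975 = 1/399.
Combined Bayes factor of the evidence already in hand = 2.2 × 2.4 × 0.6 = 3.168.
Odds after that evidence = (1/399) × 3.168 = 132/16625.
Target odds = 0.8/0.2 = 4.
Need 1.6ⁿ ≥ 4 ÷ (132/16625) = 16625/33.
1.6¹³ ≈450.36 falls short of 16625/33 but 1.6¹⁴ ≈720.576 reaches it, so n = 14.

14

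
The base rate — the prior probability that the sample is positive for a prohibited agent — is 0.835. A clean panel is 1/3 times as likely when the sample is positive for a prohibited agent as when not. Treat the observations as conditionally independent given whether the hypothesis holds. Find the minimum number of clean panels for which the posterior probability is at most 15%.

Prior odds: 0.835 ÷ 0.165 = 167/33.
Likelihood ratio per clean panel = 1/3.
Target odds: 0.15 ÷ 0.85 = 3/17.
Need (167/33) × (1/3)ⁿ ≤ 3/17, i.e. (1/3)ⁿ ≤ 99/2839.
(1/3)³ = 1/27 is still above 99/2839 but (1/3)⁴ = 1/81 is at or below it, so n = 4.

4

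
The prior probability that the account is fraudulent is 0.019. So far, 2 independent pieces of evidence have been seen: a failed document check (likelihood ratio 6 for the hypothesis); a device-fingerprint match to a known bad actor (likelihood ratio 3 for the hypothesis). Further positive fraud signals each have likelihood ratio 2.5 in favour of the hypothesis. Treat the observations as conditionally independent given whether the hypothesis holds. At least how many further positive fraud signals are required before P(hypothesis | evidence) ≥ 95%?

Prior odds = 0.019/0.981 = 19/981.
Combined Bayes factor of the evidence already in hand = 6 × 3 = 18.
Odds after that evidence = (19/981) × 18 = 38/109.
Target odds = 0.95/0.05 = 19.
Need 2.5ⁿ ≥ 19 ÷ (38/109) = 54.5.
2.5⁴ = 39.0625 falls short of 54.5 but 2.5⁵ = 97.65625 reaches it, so n = 5.

5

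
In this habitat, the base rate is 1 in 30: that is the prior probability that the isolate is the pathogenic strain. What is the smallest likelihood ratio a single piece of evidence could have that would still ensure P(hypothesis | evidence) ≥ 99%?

2871

Prior odds = (1/30)/(29/30) = 1/29.
Target odds = 0.99/0.01 = 99.
Required Bayes factor = 99 ÷ (1/29) = 2871.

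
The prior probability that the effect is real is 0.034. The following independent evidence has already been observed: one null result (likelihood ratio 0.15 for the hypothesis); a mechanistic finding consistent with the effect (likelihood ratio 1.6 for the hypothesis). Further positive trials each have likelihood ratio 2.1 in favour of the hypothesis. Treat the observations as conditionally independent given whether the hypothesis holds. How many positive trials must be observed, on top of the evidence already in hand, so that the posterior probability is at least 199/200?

14

Prior odds = 0.034/0.966 = 17/483.
Combined Bayes factor of the evidence already in hand = 0.15 × 1.6 = 0.24.
Odds after that evidence = (17/483) × 0.24 = 34/4025.
Target odds = 0.995/0.005 = 199.
Need 2.1ⁿ ≥ 199 ÷ (34/4025) = 800975/34.
2.1¹³ ≈15447.2 falls short of 800975/34 but 2.1¹⁴ ≈32439.2 reaches it, so n = 14.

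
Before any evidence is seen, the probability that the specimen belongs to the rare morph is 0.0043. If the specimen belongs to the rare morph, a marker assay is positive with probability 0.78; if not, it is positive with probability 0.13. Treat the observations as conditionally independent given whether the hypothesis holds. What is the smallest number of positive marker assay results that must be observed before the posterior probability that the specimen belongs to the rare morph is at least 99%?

6

Prior odds: 0.0043 ÷ 0.9957 = 43/9957.
Likelihood ratio of a positive = 0.78/0.13 = 6.
Target odds: 0.99 ÷ 0.01 = 99.
Need (43/9957) × 6ⁿ ≥ 99, i.e. 6ⁿ ≥ 985743/43.
6⁵ = 7776 falls short of 985743/43 but 6⁶ = 46656 reaches it, so n = 6.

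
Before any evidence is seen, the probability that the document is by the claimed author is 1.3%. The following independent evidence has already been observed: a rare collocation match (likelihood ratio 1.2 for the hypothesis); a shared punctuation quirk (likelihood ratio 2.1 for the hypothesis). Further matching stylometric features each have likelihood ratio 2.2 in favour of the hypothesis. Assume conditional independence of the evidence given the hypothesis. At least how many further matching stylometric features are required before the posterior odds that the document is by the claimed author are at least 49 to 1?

Prior odds = 0.013/0.987 = 13/987.
Combined Bayes factor of the evidence already in hand = 1.2 × 2.1 = 2.52.
Odds after that evidence = (13/987) × 2.52 = 39/1175.
Target odds = 49.
Need 2.2ⁿ ≥ 49 ÷ (39/1175) = 57575/39.
2.2⁹ ≈1207.27 falls short of 57575/39 but 2.2¹⁰ ≈2655.99 reaches it, so n = 10.

10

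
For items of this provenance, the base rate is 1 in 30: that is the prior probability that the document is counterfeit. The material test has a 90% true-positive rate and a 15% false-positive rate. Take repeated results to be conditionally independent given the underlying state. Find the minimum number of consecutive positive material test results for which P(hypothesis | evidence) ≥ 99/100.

Prior odds: (1/30) ÷ (29/30) = 1/29.
Likelihood ratio of a positive result = 0.9/0.15 = 6.
Target odds: 0.99 ÷ 0.01 = 99.
Require 6ⁿ ≥ 99 ÷ (1/29) = 2871.
6⁴ = 1296 falls short of 2871 but 6⁵ = 7776 reaches it, so n = 5.

5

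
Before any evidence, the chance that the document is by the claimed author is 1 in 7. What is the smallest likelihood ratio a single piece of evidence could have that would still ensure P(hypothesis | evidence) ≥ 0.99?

Prior odds = (1/7)/(6/7) = 1/6.
Target odds = 0.99/0.01 = 99.
Required Bayes factor = 99 ÷ (1/6) = 594.

594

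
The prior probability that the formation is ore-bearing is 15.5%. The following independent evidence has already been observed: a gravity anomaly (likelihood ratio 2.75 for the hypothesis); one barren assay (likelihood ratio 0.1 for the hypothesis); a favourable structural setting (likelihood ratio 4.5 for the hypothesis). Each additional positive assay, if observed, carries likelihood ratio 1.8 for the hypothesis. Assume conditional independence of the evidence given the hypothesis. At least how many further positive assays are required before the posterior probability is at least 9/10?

7

Prior odds = 0.155/0.845 = 31/169.
Combined Bayes factor of the evidence already in hand = 2.75 × 0.1 × 4.5 = 1.2375.
Odds after that evidence = (31/169) × 1.2375 = 3069/13520.
Target odds = 0.9/0.1 = 9.
Need 1.8ⁿ ≥ 9 ÷ (3069/13520) = 13520/341.
1.8⁶ = 531441/15625 falls short of 13520/341 but 1.8⁷ = 4782969/78125 reaches it, so n = 7.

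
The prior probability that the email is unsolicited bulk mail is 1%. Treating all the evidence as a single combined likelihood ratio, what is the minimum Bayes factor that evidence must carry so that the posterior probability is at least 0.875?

693

Prior odds = 0.01/0.99 = 1/99.
Target odds = 0.875/0.125 = 7.
Required Bayes factor = 7 ÷ (1/99) = 693.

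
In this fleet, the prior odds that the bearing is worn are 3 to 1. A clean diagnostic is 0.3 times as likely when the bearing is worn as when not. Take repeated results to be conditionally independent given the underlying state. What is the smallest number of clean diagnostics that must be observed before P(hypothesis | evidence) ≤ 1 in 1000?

Prior odds = 3.
Likelihood ratio per clean diagnostic = 0.3.
Target odds: 0.001 ÷ 0.999 = 1/999.
Require 0.3ⁿ ≤ 1/999 ÷ 3 = 1/2997.
0.3⁶ = 729/1000000 is still above 1/2997 but 0.3⁷ = 2187/10000000 is at or below it, so n = 7.

7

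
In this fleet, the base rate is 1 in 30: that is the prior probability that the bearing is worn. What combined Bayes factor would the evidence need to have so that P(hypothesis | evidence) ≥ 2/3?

Prior odds = (1/30)/(29/30) = 1/29.
Target odds = (2/3)/(1/3) = 2.
Required Bayes factor = 2 ÷ (1/29) = 58.

58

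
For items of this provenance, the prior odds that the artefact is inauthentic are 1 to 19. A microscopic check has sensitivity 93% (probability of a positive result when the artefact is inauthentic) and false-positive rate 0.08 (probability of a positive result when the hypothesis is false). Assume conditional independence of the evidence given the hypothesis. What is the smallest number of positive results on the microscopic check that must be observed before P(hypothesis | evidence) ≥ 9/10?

3

Prior odds = 1/19.
Likelihood ratio of a positive result = 0.93/0.08 = 11.625.
Target odds: 0.9 ÷ 0.1 = 9.
Need (1/19) × 11.625ⁿ ≥ 9, i.e. 11.625ⁿ ≥ 171.
11.625² = 135.140625 falls short of 171 but 11.625³ = 804357/512 reaches it, so n = 3.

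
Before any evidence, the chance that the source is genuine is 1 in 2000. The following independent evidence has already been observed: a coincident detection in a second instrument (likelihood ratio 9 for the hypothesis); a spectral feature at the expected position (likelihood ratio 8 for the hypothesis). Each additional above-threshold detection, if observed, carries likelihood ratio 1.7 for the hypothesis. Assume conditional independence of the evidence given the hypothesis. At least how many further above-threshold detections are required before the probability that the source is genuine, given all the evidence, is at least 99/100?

Prior odds = 0.0005/0.9995 = 1/1999.
Combined Bayes factor of the evidence already in hand = 9 × 8 = 72.
Odds after that evidence = (1/1999) × 72 = 72/1999.
Target odds = 0.99/0.01 = 99.
Need 1.7ⁿ ≥ 99 ÷ (72/1999) = 2748.625.
1.7¹⁴ ≈1683.78 falls short of 2748.625 but 1.7¹⁵ ≈2862.42 reaches it, so n = 15.

15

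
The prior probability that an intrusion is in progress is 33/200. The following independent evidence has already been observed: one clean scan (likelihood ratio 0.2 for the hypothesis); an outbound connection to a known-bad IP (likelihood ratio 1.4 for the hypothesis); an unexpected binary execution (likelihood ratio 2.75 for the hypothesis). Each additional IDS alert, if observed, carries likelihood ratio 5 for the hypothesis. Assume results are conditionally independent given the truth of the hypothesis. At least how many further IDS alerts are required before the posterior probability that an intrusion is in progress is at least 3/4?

Prior odds = 0.165/0.835 = 33/167.
Combined Bayes factor of the evidence already in hand = 0.2 × 1.4 × 2.75 = 0.77.
Odds after that evidence = (33/167) × 0.77 = 2541/16700.
Target odds = 0.75/0.25 = 3.
Need 5ⁿ ≥ 3 ÷ (2541/16700) = 16700/847.
5¹ = 5 falls short of 16700/847 but 5² = 25 reaches it, so n = 2.

2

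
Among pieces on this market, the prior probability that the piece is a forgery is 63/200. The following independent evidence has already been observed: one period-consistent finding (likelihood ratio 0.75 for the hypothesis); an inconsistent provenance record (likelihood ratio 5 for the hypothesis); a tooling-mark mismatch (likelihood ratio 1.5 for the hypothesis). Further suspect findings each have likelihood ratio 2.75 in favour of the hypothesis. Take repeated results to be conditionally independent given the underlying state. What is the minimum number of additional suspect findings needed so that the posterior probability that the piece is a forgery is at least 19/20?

Prior odds = 0.315/0.685 = 63/137.
Combined Bayes factor of the evidence already in hand = 0.75 × 5 × 1.5 = 5.625.
Odds after that evidence = (63/137) × 5.625 = 2835/1096.
Target odds = 0.95/0.05 = 19.
Need 2.75ⁿ ≥ 19 ÷ (2835/1096) = 20824/2835.
2.75¹ = 2.75 falls short of 20824/2835 but 2.75² = 7.5625 reaches it, so n = 2.

2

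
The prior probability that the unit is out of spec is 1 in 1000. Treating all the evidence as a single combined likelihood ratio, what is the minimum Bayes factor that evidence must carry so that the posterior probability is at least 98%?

48951

Prior odds = 0.001/0.999 = 1/999.
Target odds = 0.98/0.02 = 49.
Required Bayes factor = 49 ÷ (1/999) = 48951.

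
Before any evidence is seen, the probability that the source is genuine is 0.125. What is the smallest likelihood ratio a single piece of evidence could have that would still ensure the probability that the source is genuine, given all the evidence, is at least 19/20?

Prior odds = 0.125/0.875 = 1/7.
Target odds = 0.95/0.05 = 19.
Required Bayes factor = 19 ÷ (1/7) = 133.

133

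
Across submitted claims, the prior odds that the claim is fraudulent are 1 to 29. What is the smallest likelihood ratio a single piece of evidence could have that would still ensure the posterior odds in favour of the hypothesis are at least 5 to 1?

145

Prior odds = 1/29.
Target odds = 5.
Required Bayes factor = 5 ÷ (1/29) = 145.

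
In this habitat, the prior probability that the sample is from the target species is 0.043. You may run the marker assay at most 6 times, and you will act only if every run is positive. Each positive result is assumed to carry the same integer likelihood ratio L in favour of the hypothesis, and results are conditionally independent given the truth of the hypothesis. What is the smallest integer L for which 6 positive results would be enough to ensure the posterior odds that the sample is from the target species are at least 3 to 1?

Prior odds = 0.043/0.957 = 43/957.
Target odds = 3.
Need L⁶ ≥ 3 ÷ (43/957) = 2871/43.
2⁶ = 64 < 2871/43 ≤ 729 = 3⁶, so L = 3.

3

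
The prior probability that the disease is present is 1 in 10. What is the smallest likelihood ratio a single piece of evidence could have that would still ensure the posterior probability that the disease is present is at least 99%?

891

Prior odds = 0.1/0.9 = 1/9.
Target odds = 0.99/0.01 = 99.
Required Bayes factor = 99 ÷ (1/9) = 891.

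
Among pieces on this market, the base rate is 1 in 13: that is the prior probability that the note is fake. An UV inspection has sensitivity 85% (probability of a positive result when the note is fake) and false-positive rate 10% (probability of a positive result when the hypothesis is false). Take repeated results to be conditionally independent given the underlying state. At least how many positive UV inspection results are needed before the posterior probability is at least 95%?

3

Prior odds: (1/13) ÷ (12/13) = 1/12.
Likelihood ratio of a positive result = 0.85/0.1 = 8.5.
Target odds: 0.95 ÷ 0.05 = 19.
Require 8.5ⁿ ≥ 19 ÷ (1/12) = 228.
8.5² = 72.25 falls short of 228 but 8.5³ = 614.125 reaches it, so n = 3.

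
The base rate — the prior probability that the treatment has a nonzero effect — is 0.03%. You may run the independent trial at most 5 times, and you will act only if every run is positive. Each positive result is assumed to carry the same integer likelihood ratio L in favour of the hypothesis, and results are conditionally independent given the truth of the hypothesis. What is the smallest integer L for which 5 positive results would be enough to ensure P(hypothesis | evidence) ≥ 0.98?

12

Prior odds = 0.0003/0.9997 = 3/9997.
Target odds = 0.98/0.02 = 49.
Need L⁵ ≥ 49 ÷ (3/9997) = 489853/3.
11⁵ = 161051 < 489853/3 ≤ 248832 = 12⁵, so L = 12.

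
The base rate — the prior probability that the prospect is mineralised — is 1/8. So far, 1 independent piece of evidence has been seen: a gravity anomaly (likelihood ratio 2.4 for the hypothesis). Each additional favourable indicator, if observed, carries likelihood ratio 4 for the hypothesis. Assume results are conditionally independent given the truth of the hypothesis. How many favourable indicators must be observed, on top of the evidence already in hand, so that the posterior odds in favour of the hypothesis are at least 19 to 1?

Prior odds = 0.125/0.875 = 1/7.
Bayes factor of the evidence already in hand = 2.4.
Odds after that evidence = (1/7) × 2.4 = 12/35.
Target odds = 19.
Need 4ⁿ ≥ 19 ÷ (12/35) = 665/12.
4² = 16 falls short of 665/12 but 4³ = 64 reaches it, so n = 3.

3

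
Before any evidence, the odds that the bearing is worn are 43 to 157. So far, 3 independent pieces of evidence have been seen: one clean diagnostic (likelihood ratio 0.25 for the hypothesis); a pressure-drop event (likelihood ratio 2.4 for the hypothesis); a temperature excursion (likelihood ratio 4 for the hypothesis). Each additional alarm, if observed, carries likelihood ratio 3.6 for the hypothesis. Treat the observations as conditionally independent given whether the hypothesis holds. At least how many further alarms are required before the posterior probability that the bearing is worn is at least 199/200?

5

Prior odds = 43/157.
Combined Bayes factor of the evidence already in hand = 0.25 × 2.4 × 4 = 2.4.
Odds after that evidence = (43/157) × 2.4 = 516/785.
Target odds = 0.995/0.005 = 199.
Need 3.6ⁿ ≥ 199 ÷ (516/785) = 156215/516.
3.6⁴ = 167.9616 falls short of 156215/516 but 3.6⁵ = 604.66176 reaches it, so n = 5.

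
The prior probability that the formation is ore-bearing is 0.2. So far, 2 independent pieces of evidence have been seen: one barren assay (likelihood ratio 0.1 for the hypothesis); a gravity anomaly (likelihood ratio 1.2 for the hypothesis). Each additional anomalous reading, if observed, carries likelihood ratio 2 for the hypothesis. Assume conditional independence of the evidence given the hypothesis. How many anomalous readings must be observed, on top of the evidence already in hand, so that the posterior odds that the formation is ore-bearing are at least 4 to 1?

Prior odds = 0.2/0.8 = 0.25.
Combined Bayes factor of the evidence already in hand = 0.1 × 1.2 = 0.12.
Odds after that evidence = 0.25 × 0.12 = 0.03.
Target odds = 4.
Need 2ⁿ ≥ 4 ÷ 0.03 = 400/3.
2⁷ = 128 falls short of 400/3 but 2⁸ = 256 reaches it, so n = 8.

8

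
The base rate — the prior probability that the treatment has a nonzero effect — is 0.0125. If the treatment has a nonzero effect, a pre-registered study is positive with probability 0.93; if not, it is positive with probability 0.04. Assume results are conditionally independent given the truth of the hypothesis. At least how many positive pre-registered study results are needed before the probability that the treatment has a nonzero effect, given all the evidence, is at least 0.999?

Prior odds = 0.0125/0.9875 = 1/79.
Likelihood ratio of a positive = 0.93/0.04 = 23.25.
Target odds: 0.999 ÷ 0.001 = 999.
Require 23.25ⁿ ≥ 999 ÷ (1/79) = 78921.
23.25³ = 804357/64 falls short of 78921 but 23.25⁴ = 74805201/256 reaches it, so n = 4.

4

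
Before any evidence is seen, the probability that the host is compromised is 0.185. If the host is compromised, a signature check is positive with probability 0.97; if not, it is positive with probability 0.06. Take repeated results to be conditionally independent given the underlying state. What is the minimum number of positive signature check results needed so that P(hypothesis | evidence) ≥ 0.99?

Prior odds: 0.185 ÷ 0.815 = 37/163.
Likelihood ratio of a positive = 0.97/0.06 = 97/6.
Target odds: 0.99 ÷ 0.01 = 99.
Require (97/6)ⁿ ≥ 99 ÷ (37/163) = 16137/37.
(97/6)² = 9409/36 falls short of 16137/37 but (97/6)³ = 912673/216 reaches it, so n = 3.

3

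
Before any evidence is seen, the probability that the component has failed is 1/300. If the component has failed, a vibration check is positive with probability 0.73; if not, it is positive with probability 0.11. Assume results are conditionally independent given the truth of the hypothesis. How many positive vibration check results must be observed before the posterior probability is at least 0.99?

6

Prior odds = (1/300)/(299/300) = 1/299.
Likelihood ratio of a positive = 0.73/0.11 = 73/11.
Target odds: 0.99 ÷ 0.01 = 99.
Require (73/11)ⁿ ≥ 99 ÷ (1/299) = 29601.
(73/11)⁵ ≈12872.1 falls short of 29601 but (73/11)⁶ ≈85424.2 reaches it, so n = 6.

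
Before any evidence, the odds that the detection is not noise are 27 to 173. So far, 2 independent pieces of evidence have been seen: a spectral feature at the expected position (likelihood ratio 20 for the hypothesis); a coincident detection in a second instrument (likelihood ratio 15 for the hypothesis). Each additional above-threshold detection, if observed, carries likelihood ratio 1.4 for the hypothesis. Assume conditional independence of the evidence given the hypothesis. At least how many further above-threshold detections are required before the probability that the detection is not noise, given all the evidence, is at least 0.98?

1

Prior odds = 27/173.
Combined Bayes factor of the evidence already in hand = 20 × 15 = 300.
Odds after that evidence = (27/173) × 300 = 8100/173.
Target odds = 0.98/0.02 = 49.
Need 1.4ⁿ ≥ 49 ÷ (8100/173) = 8477/8100.
1.4¹ = 1.4, which meets the required 8477/8100; so n = 1.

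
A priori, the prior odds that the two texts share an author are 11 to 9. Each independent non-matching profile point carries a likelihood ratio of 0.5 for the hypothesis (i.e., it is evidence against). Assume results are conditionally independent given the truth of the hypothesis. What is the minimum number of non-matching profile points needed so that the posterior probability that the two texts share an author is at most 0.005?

Prior odds = 11/9.
Likelihood ratio per non-matching profile point = 0.5.
Target odds: 0.005 ÷ 0.995 = 1/199.
Need (11/9) × 0.5ⁿ ≤ 1/199, i.e. 0.5ⁿ ≤ 9/2189.
0.5⁷ = 0.0078125 is still above 9/2189 but 0.5⁸ = 0.00390625 is at or below it, so n = 8.

8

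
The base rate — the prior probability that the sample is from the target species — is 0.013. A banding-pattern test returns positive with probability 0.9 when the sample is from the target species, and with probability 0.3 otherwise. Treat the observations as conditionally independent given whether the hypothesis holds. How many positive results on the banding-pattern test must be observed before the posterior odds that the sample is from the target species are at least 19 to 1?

Prior odds = 0.013/0.987 = 13/987.
Likelihood ratio of a positive result = 0.9/0.3 = 3.
Target odds = 19.
Require 3ⁿ ≥ 19 ÷ (13/987) = 18753/13.
3⁶ = 729 falls short of 18753/13 but 3⁷ = 2187 reaches it, so n = 7.

7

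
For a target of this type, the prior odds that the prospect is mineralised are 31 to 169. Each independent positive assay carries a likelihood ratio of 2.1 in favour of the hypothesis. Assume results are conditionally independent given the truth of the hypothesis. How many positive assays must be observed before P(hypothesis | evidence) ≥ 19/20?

7

Prior odds = 31/169.
Likelihood ratio per positive assay = 2.1.
Target posterior odds = 0.95/0.05 = 19.
Require 2.1ⁿ ≥ 19 ÷ (31/169) = 3211/31.
2.1⁶ = 85766121/1000000 falls short of 3211/31 but 2.1⁷ ≈180.109 reaches it, so n = 7.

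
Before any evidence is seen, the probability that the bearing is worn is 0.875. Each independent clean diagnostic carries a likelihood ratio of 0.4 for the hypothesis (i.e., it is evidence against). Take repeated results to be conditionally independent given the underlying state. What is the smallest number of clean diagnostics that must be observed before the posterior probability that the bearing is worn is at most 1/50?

Prior odds = 0.875/0.125 = 7.
Likelihood ratio per clean diagnostic = 0.4.
Target odds: 0.02 ÷ 0.98 = 1/49.
Need 7 × 0.4ⁿ ≤ 1/49, i.e. 0.4ⁿ ≤ 1/343.
0.4⁶ = 64/15625 is still above 1/343 but 0.4⁷ = 128/78125 is at or below it, so n = 7.

7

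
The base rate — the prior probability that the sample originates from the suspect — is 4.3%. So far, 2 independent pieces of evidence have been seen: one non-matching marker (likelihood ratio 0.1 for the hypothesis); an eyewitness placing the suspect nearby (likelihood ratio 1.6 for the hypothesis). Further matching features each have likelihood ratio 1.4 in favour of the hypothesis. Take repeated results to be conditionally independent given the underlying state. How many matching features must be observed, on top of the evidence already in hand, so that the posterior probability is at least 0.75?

Prior odds = 0.043/0.957 = 43/957.
Combined Bayes factor of the evidence already in hand = 0.1 × 1.6 = 0.16.
Odds after that evidence = (43/957) × 0.16 = 172/23925.
Target odds = 0.75/0.25 = 3.
Need 1.4ⁿ ≥ 3 ÷ (172/23925) = 71775/172.
1.4¹⁷ ≈304.913 falls short of 71775/172 but 1.4¹⁸ ≈426.879 reaches it, so n = 18.

18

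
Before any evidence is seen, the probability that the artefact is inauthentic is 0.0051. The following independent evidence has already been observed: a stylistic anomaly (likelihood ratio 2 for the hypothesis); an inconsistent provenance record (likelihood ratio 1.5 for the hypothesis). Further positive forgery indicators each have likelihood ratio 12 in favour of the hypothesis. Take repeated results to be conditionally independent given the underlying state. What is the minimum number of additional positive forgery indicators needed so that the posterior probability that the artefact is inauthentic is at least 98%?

Prior odds = 0.0051/0.9949 = 51/9949.
Combined Bayes factor of the evidence already in hand = 2 × 1.5 = 3.
Odds after that evidence = (51/9949) × 3 = 153/9949.
Target odds = 0.98/0.02 = 49.
Need 12ⁿ ≥ 49 ÷ (153/9949) = 487501/153.
12³ = 1728 falls short of 487501/153 but 12⁴ = 20736 reaches it, so n = 4.

4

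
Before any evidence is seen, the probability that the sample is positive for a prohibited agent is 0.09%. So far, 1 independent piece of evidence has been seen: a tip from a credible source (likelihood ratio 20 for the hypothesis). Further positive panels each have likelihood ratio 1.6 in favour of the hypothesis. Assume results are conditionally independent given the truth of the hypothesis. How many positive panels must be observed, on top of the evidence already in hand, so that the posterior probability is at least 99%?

Prior odds = 0.0009/0.9991 = 9/9991.
Bayes factor of the evidence already in hand = 20.
Odds after that evidence = (9/9991) × 20 = 180/9991.
Target odds = 0.99/0.01 = 99.
Need 1.6ⁿ ≥ 99 ÷ (180/9991) = 5495.05.
1.6¹⁸ ≈4722.37 falls short of 5495.05 but 1.6¹⁹ ≈7555.79 reaches it, so n = 19.

19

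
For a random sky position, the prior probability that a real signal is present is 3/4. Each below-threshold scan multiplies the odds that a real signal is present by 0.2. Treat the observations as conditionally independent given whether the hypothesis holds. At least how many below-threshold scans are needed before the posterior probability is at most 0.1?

3

Prior odds: 0.75 ÷ 0.25 = 3.
Likelihood ratio per below-threshold scan = 0.2.
Target posterior odds = 0.1/0.9 = 1/9.
Need 3 × 0.2ⁿ ≤ 1/9, i.e. 0.2ⁿ ≤ 1/27.
0.2² = 0.04 is still above 1/27 but 0.2³ = 0.008 is at or below it, so n = 3.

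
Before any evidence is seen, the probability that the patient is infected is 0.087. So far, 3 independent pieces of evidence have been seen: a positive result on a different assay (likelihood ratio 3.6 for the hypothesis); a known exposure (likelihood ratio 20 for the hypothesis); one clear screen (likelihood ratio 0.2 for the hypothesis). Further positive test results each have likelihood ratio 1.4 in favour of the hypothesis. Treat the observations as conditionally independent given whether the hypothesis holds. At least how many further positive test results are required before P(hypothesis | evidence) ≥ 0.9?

6

Prior odds = 0.087/0.913 = 87/913.
Combined Bayes factor of the evidence already in hand = 3.6 × 20 × 0.2 = 14.4.
Odds after that evidence = (87/913) × 14.4 = 6264/4565.
Target odds = 0.9/0.1 = 9.
Need 1.4ⁿ ≥ 9 ÷ (6264/4565) = 4565/696.
1.4⁵ = 5.37824 falls short of 4565/696 but 1.4⁶ = 117649/15625 reaches it, so n = 6.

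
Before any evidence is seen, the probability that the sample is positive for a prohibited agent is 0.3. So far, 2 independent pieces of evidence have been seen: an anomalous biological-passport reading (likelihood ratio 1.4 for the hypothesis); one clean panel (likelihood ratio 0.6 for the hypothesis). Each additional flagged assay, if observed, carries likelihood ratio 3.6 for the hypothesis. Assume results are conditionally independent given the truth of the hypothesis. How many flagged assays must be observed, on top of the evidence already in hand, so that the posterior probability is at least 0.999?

Prior odds = 0.3/0.7 = 3/7.
Combined Bayes factor of the evidence already in hand = 1.4 × 0.6 = 0.84.
Odds after that evidence = (3/7) × 0.84 = 0.36.
Target odds = 0.999/0.001 = 999.
Need 3.6ⁿ ≥ 999 ÷ 0.36 = 2775.
3.6⁶ = 34012224/15625 falls short of 2775 but 3.6⁷ = 612220032/78125 reaches it, so n = 7.

7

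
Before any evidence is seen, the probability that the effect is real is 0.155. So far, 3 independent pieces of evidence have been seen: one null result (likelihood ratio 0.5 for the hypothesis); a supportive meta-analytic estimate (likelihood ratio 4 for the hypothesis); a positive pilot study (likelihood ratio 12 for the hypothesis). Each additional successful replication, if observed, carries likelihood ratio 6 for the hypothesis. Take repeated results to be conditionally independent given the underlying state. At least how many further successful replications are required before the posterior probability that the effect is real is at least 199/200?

3

Prior odds = 0.155/0.845 = 31/169.
Combined Bayes factor of the evidence already in hand = 0.5 × 4 × 12 = 24.
Odds after that evidence = (31/169) × 24 = 744/169.
Target odds = 0.995/0.005 = 199.
Need 6ⁿ ≥ 199 ÷ (744/169) = 33631/744.
6² = 36 falls short of 33631/744 but 6³ = 216 reaches it, so n = 3.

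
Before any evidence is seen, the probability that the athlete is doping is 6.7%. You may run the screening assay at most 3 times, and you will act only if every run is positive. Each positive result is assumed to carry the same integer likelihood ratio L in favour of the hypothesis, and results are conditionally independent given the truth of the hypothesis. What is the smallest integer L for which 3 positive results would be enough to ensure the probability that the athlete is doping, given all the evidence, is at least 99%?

Prior odds = 0.067/0.933 = 67/933.
Target odds = 0.99/0.01 = 99.
Need L³ ≥ 99 ÷ (67/933) = 92367/67.
11³ = 1331 < 92367/67 ≤ 1728 = 12³, so L = 12.

12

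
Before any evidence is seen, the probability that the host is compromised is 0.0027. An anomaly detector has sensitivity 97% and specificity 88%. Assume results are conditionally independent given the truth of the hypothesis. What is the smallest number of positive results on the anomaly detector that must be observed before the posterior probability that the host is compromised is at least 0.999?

7

Prior odds: 0.0027 ÷ 0.9973 = 27/9973.
False-positive rate = 1 − 0.88 = 0.12; likelihood ratio of a positive = 0.97/0.12 = 97/12.
Target odds: 0.999 ÷ 0.001 = 999.
Require (97/12)ⁿ ≥ 999 ÷ (27/9973) = 369001.
(97/12)⁶ ≈278961 falls short of 369001 but (97/12)⁷ ≈2.25493e+06 reaches it, so n = 7.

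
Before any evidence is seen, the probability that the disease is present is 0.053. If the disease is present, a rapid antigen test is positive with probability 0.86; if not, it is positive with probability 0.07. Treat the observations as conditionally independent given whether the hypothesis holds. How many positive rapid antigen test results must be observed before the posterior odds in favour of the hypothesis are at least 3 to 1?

Prior odds: 0.053 ÷ 0.947 = 53/947.
Likelihood ratio of a positive = 0.86/0.07 = 86/7.
Target odds = 3.
Require (86/7)ⁿ ≥ 3 ÷ (53/947) = 2841/53.
(86/7)¹ = 86/7 falls short of 2841/53 but (86/7)² = 7396/49 reaches it, so n = 2.

2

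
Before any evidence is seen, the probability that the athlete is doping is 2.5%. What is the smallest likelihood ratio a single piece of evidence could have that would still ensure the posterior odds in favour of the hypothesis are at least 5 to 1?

Prior odds = 0.025/0.975 = 1/39.
Target odds = 5.
Required Bayes factor = 5 ÷ (1/39) = 195.

195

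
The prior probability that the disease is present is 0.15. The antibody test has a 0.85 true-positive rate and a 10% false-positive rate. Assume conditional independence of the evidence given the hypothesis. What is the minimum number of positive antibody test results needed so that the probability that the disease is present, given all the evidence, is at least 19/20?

3

Prior odds: 0.15 ÷ 0.85 = 3/17.
Likelihood ratio of a positive result = 0.85/0.1 = 8.5.
Target odds: 0.95 ÷ 0.05 = 19.
Require 8.5ⁿ ≥ 19 ÷ (3/17) = 323/3.
8.5² = 72.25 falls short of 323/3 but 8.5³ = 614.125 reaches it, so n = 3.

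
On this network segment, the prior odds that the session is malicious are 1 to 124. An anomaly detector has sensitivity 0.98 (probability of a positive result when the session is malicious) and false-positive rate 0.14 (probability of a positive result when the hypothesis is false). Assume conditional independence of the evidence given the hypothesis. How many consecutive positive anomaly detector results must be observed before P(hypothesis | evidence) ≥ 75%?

Prior odds = 1/124.
Likelihood ratio of a positive result = 0.98/0.14 = 7.
Target odds: 0.75 ÷ 0.25 = 3.
Need (1/124) × 7ⁿ ≥ 3, i.e. 7ⁿ ≥ 372.
7³ = 343 falls short of 372 but 7⁴ = 2401 reaches it, so n = 4.

4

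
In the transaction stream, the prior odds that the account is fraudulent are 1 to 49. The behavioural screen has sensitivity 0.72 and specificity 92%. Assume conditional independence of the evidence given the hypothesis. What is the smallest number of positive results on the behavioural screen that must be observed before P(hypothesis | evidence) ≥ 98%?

4

Prior odds = 1/49.
False-positive rate = 1 − 0.92 = 0.08; likelihood ratio of a positive = 0.72/0.08 = 9.
Target odds: 0.98 ÷ 0.02 = 49.
Need (1/49) × 9ⁿ ≥ 49, i.e. 9ⁿ ≥ 2401.
9³ = 729 falls short of 2401 but 9⁴ = 6561 reaches it, so n = 4.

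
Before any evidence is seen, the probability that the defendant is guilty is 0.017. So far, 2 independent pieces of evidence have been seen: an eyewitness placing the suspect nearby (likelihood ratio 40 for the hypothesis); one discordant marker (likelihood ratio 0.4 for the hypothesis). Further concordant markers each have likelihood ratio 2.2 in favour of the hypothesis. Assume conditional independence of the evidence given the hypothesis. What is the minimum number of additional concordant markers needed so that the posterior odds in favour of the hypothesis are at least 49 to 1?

7

Prior odds = 0.017/0.983 = 17/983.
Combined Bayes factor of the evidence already in hand = 40 × 0.4 = 16.
Odds after that evidence = (17/983) × 16 = 272/983.
Target odds = 49.
Need 2.2ⁿ ≥ 49 ÷ (272/983) = 48167/272.
2.2⁶ = 1771561/15625 falls short of 48167/272 but 2.2⁷ = 19487171/78125 reaches it, so n = 7.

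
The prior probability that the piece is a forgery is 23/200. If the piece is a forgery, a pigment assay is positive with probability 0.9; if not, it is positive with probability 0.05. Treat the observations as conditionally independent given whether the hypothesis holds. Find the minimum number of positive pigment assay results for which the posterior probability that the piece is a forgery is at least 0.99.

3

Prior odds: 0.115 ÷ 0.885 = 23/177.
Likelihood ratio of a positive = 0.9/0.05 = 18.
Target posterior odds = 0.99/0.01 = 99.
Require 18ⁿ ≥ 99 ÷ (23/177) = 17523/23.
18² = 324 falls short of 17523/23 but 18³ = 5832 reaches it, so n = 3.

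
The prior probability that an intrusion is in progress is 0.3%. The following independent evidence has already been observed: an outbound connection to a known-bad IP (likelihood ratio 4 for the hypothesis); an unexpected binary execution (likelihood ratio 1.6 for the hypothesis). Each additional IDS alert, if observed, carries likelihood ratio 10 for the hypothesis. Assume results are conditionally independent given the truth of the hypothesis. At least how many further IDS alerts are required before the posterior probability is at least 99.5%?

5

Prior odds = 0.003/0.997 = 3/997.
Combined Bayes factor of the evidence already in hand = 4 × 1.6 = 6.4.
Odds after that evidence = (3/997) × 6.4 = 96/4985.
Target odds = 0.995/0.005 = 199.
Need 10ⁿ ≥ 199 ÷ (96/4985) = 992015/96.
10⁴ = 10000 falls short of 992015/96 but 10⁵ = 100000 reaches it, so n = 5.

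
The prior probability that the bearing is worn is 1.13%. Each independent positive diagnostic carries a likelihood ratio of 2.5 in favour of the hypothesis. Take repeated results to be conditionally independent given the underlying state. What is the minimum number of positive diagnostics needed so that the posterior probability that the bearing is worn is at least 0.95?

Prior odds: 0.0113 ÷ 0.9887 = 113/9887.
Likelihood ratio per positive diagnostic = 2.5.
Target odds: 0.95 ÷ 0.05 = 19.
Need (113/9887) × 2.5ⁿ ≥ 19, i.e. 2.5ⁿ ≥ 187853/113.
2.5⁸ = 390625/256 falls short of 187853/113 but 2.5⁹ = 1953125/512 reaches it, so n = 9.

9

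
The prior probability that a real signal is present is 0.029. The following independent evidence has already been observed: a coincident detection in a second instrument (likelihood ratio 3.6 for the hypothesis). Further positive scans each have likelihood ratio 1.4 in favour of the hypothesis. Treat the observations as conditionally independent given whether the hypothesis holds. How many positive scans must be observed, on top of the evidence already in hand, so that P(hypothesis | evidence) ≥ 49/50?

19

Prior odds = 0.029/0.971 = 29/971.
Bayes factor of the evidence already in hand = 3.6.
Odds after that evidence = (29/971) × 3.6 = 522/4855.
Target odds = 0.98/0.02 = 49.
Need 1.4ⁿ ≥ 49 ÷ (522/4855) = 237895/522.
1.4¹⁸ ≈426.879 falls short of 237895/522 but 1.4¹⁹ ≈597.63 reaches it, so n = 19.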